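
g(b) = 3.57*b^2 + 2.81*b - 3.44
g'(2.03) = 17.30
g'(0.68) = 7.67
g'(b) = 7.14*b + 2.81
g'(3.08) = 24.80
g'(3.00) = 24.23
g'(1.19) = 11.31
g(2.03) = 16.98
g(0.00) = -3.44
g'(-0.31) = 0.60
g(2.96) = 36.16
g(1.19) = 4.96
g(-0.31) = -3.97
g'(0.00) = 2.81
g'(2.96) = 23.94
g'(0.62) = 7.24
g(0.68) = 0.12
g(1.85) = 13.98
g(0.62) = -0.33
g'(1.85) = 16.02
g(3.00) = 37.12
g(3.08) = 39.08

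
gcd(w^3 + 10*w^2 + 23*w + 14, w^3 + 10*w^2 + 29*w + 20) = w + 1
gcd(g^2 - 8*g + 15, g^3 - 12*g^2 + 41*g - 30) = g - 5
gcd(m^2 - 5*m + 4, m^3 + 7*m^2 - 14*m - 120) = m - 4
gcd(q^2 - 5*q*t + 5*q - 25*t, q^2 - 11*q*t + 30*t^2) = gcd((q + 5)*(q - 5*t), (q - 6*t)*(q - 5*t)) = q - 5*t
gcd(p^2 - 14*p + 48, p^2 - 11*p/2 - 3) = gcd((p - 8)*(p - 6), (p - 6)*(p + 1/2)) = p - 6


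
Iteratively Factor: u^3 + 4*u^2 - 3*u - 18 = (u + 3)*(u^2 + u - 6) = (u - 2)*(u + 3)*(u + 3)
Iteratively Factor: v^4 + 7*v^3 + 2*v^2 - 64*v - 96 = (v + 2)*(v^3 + 5*v^2 - 8*v - 48) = (v + 2)*(v + 4)*(v^2 + v - 12) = (v + 2)*(v + 4)^2*(v - 3)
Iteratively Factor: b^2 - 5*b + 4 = (b - 1)*(b - 4)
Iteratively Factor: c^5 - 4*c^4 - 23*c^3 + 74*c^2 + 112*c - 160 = (c - 1)*(c^4 - 3*c^3 - 26*c^2 + 48*c + 160) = (c - 5)*(c - 1)*(c^3 + 2*c^2 - 16*c - 32) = (c - 5)*(c - 1)*(c + 4)*(c^2 - 2*c - 8) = (c - 5)*(c - 4)*(c - 1)*(c + 4)*(c + 2)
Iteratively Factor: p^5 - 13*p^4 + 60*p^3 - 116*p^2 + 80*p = (p - 5)*(p^4 - 8*p^3 + 20*p^2 - 16*p) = (p - 5)*(p - 2)*(p^3 - 6*p^2 + 8*p) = (p - 5)*(p - 4)*(p - 2)*(p^2 - 2*p) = (p - 5)*(p - 4)*(p - 2)^2*(p)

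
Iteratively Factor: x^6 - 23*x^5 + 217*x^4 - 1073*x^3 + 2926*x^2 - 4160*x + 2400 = (x - 5)*(x^5 - 18*x^4 + 127*x^3 - 438*x^2 + 736*x - 480) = (x - 5)*(x - 2)*(x^4 - 16*x^3 + 95*x^2 - 248*x + 240) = (x - 5)^2*(x - 2)*(x^3 - 11*x^2 + 40*x - 48) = (x - 5)^2*(x - 4)*(x - 2)*(x^2 - 7*x + 12) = (x - 5)^2*(x - 4)^2*(x - 2)*(x - 3)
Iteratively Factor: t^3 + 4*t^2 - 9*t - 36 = (t + 4)*(t^2 - 9) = (t + 3)*(t + 4)*(t - 3)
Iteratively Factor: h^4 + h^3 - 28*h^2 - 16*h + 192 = (h - 4)*(h^3 + 5*h^2 - 8*h - 48) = (h - 4)*(h + 4)*(h^2 + h - 12) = (h - 4)*(h + 4)^2*(h - 3)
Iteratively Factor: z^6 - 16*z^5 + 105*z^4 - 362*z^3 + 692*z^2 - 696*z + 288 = (z - 2)*(z^5 - 14*z^4 + 77*z^3 - 208*z^2 + 276*z - 144) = (z - 3)*(z - 2)*(z^4 - 11*z^3 + 44*z^2 - 76*z + 48) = (z - 4)*(z - 3)*(z - 2)*(z^3 - 7*z^2 + 16*z - 12) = (z - 4)*(z - 3)*(z - 2)^2*(z^2 - 5*z + 6) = (z - 4)*(z - 3)*(z - 2)^3*(z - 3)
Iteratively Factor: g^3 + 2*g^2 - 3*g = (g + 3)*(g^2 - g) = g*(g + 3)*(g - 1)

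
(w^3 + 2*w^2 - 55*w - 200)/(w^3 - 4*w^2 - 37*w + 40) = (w + 5)/(w - 1)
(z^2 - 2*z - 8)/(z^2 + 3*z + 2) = (z - 4)/(z + 1)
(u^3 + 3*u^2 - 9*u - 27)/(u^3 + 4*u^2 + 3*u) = (u^2 - 9)/(u*(u + 1))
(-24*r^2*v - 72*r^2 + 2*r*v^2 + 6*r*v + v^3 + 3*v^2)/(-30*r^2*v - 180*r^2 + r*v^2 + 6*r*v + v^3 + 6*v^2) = (4*r*v + 12*r - v^2 - 3*v)/(5*r*v + 30*r - v^2 - 6*v)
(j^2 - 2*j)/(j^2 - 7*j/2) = 2*(j - 2)/(2*j - 7)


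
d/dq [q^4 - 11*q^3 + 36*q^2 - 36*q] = 4*q^3 - 33*q^2 + 72*q - 36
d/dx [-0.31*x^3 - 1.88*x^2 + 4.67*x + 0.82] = -0.93*x^2 - 3.76*x + 4.67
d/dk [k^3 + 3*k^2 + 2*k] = 3*k^2 + 6*k + 2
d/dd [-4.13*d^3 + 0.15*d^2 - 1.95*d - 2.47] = -12.39*d^2 + 0.3*d - 1.95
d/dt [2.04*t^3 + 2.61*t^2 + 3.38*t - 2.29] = 6.12*t^2 + 5.22*t + 3.38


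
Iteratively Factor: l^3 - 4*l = (l - 2)*(l^2 + 2*l) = l*(l - 2)*(l + 2)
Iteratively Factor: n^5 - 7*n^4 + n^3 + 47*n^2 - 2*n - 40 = (n - 4)*(n^4 - 3*n^3 - 11*n^2 + 3*n + 10) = (n - 4)*(n - 1)*(n^3 - 2*n^2 - 13*n - 10) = (n - 4)*(n - 1)*(n + 1)*(n^2 - 3*n - 10) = (n - 5)*(n - 4)*(n - 1)*(n + 1)*(n + 2)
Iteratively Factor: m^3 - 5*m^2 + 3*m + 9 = (m - 3)*(m^2 - 2*m - 3) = (m - 3)^2*(m + 1)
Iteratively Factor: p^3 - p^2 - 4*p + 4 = (p + 2)*(p^2 - 3*p + 2) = (p - 2)*(p + 2)*(p - 1)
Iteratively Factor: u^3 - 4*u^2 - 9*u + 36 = (u - 3)*(u^2 - u - 12) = (u - 4)*(u - 3)*(u + 3)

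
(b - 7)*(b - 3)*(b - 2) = b^3 - 12*b^2 + 41*b - 42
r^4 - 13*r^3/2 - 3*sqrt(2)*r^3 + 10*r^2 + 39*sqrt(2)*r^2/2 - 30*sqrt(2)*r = r*(r - 4)*(r - 5/2)*(r - 3*sqrt(2))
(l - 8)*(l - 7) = l^2 - 15*l + 56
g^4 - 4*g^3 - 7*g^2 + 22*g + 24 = (g - 4)*(g - 3)*(g + 1)*(g + 2)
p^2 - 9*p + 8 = (p - 8)*(p - 1)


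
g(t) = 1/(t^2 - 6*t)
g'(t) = (6 - 2*t)/(t^2 - 6*t)^2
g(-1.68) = 0.08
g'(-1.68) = 0.06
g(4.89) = -0.18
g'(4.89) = -0.13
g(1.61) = -0.14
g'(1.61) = 0.06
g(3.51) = -0.11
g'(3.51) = -0.01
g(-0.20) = 0.81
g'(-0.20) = 4.16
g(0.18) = -0.95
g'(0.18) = 5.14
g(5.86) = -1.22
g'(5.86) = -8.50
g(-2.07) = 0.06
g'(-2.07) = 0.04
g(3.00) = -0.11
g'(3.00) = 0.00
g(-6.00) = 0.01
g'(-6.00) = 0.00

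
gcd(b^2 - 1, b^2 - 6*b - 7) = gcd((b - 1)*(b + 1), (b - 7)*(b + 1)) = b + 1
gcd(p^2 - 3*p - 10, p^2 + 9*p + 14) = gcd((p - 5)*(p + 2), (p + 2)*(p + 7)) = p + 2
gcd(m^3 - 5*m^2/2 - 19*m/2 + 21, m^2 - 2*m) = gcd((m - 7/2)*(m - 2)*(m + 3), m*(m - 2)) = m - 2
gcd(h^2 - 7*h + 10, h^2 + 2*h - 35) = h - 5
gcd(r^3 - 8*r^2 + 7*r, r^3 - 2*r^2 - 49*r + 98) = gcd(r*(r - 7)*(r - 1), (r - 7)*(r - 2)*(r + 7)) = r - 7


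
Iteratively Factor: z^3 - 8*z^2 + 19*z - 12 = (z - 4)*(z^2 - 4*z + 3) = (z - 4)*(z - 1)*(z - 3)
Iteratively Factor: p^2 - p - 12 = (p - 4)*(p + 3)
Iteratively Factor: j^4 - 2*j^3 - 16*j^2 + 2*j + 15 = (j + 1)*(j^3 - 3*j^2 - 13*j + 15) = (j + 1)*(j + 3)*(j^2 - 6*j + 5) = (j - 5)*(j + 1)*(j + 3)*(j - 1)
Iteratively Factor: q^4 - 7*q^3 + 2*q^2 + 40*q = (q)*(q^3 - 7*q^2 + 2*q + 40) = q*(q + 2)*(q^2 - 9*q + 20) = q*(q - 4)*(q + 2)*(q - 5)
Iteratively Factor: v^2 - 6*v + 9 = (v - 3)*(v - 3)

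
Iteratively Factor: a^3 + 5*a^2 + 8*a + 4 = (a + 2)*(a^2 + 3*a + 2) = (a + 1)*(a + 2)*(a + 2)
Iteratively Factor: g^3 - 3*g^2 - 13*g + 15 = (g - 5)*(g^2 + 2*g - 3) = (g - 5)*(g + 3)*(g - 1)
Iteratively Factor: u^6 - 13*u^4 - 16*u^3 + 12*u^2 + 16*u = (u + 2)*(u^5 - 2*u^4 - 9*u^3 + 2*u^2 + 8*u) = u*(u + 2)*(u^4 - 2*u^3 - 9*u^2 + 2*u + 8) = u*(u - 1)*(u + 2)*(u^3 - u^2 - 10*u - 8) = u*(u - 1)*(u + 2)^2*(u^2 - 3*u - 4) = u*(u - 1)*(u + 1)*(u + 2)^2*(u - 4)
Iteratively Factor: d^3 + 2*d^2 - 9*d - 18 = (d + 2)*(d^2 - 9) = (d - 3)*(d + 2)*(d + 3)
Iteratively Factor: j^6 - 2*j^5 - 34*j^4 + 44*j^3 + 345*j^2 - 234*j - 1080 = (j - 5)*(j^5 + 3*j^4 - 19*j^3 - 51*j^2 + 90*j + 216) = (j - 5)*(j - 3)*(j^4 + 6*j^3 - j^2 - 54*j - 72) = (j - 5)*(j - 3)^2*(j^3 + 9*j^2 + 26*j + 24) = (j - 5)*(j - 3)^2*(j + 2)*(j^2 + 7*j + 12) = (j - 5)*(j - 3)^2*(j + 2)*(j + 3)*(j + 4)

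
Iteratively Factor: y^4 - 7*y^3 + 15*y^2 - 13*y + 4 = (y - 4)*(y^3 - 3*y^2 + 3*y - 1) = (y - 4)*(y - 1)*(y^2 - 2*y + 1) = (y - 4)*(y - 1)^2*(y - 1)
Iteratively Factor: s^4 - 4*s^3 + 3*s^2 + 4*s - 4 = (s + 1)*(s^3 - 5*s^2 + 8*s - 4) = (s - 2)*(s + 1)*(s^2 - 3*s + 2) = (s - 2)^2*(s + 1)*(s - 1)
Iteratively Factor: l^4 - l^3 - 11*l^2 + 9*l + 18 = (l + 3)*(l^3 - 4*l^2 + l + 6) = (l - 3)*(l + 3)*(l^2 - l - 2) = (l - 3)*(l + 1)*(l + 3)*(l - 2)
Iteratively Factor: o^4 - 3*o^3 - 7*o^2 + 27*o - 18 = (o - 1)*(o^3 - 2*o^2 - 9*o + 18) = (o - 1)*(o + 3)*(o^2 - 5*o + 6) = (o - 2)*(o - 1)*(o + 3)*(o - 3)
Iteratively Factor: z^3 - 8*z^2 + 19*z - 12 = (z - 1)*(z^2 - 7*z + 12) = (z - 3)*(z - 1)*(z - 4)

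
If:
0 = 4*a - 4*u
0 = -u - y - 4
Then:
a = -y - 4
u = -y - 4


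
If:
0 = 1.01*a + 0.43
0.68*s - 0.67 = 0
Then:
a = -0.43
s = 0.99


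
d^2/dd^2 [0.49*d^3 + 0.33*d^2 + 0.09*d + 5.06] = 2.94*d + 0.66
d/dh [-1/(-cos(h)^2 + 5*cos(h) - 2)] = (2*cos(h) - 5)*sin(h)/(cos(h)^2 - 5*cos(h) + 2)^2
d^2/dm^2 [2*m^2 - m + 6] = 4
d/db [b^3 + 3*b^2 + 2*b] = 3*b^2 + 6*b + 2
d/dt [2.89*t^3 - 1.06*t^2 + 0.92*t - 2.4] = 8.67*t^2 - 2.12*t + 0.92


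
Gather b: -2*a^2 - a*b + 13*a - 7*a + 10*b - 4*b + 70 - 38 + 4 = -2*a^2 + 6*a + b*(6 - a) + 36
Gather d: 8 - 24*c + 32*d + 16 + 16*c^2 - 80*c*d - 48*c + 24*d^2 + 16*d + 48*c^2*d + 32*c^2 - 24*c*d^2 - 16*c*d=48*c^2 - 72*c + d^2*(24 - 24*c) + d*(48*c^2 - 96*c + 48) + 24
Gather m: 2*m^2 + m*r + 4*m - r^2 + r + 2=2*m^2 + m*(r + 4) - r^2 + r + 2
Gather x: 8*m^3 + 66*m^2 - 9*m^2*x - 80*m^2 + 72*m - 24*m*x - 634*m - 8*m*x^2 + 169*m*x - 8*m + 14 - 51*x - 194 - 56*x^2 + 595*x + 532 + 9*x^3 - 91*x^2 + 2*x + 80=8*m^3 - 14*m^2 - 570*m + 9*x^3 + x^2*(-8*m - 147) + x*(-9*m^2 + 145*m + 546) + 432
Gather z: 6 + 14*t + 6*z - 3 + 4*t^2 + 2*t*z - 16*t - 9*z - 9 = 4*t^2 - 2*t + z*(2*t - 3) - 6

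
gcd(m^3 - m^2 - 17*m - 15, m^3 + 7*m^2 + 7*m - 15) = m + 3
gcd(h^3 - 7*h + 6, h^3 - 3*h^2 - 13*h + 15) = h^2 + 2*h - 3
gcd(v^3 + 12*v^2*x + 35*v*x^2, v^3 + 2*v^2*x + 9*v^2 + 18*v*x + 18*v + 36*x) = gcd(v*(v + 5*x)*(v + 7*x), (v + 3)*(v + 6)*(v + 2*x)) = 1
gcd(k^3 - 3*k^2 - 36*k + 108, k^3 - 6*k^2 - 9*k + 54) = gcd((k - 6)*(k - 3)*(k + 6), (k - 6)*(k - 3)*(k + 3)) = k^2 - 9*k + 18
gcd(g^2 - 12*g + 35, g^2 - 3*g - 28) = g - 7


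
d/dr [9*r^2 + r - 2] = 18*r + 1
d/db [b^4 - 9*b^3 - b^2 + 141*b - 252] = 4*b^3 - 27*b^2 - 2*b + 141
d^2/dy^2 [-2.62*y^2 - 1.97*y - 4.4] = -5.24000000000000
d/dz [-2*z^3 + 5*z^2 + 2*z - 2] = -6*z^2 + 10*z + 2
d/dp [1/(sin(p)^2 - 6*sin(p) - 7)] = 2*(3 - sin(p))*cos(p)/((sin(p) - 7)^2*(sin(p) + 1)^2)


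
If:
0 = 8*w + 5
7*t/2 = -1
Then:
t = -2/7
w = -5/8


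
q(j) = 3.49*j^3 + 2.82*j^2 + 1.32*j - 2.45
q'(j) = 10.47*j^2 + 5.64*j + 1.32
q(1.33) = 12.50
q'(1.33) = 27.34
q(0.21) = -2.02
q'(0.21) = 2.97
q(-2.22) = -29.67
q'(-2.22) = 40.40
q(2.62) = 83.13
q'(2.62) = 87.97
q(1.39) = 14.21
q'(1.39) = 29.39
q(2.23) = 53.22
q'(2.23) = 65.96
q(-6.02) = -669.60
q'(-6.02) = 346.80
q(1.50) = 17.65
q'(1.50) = 33.34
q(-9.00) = -2330.12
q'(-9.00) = 798.63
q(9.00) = 2782.06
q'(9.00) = 900.15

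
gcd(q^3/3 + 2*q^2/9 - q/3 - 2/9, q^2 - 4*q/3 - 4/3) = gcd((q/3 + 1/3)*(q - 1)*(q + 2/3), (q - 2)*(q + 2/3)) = q + 2/3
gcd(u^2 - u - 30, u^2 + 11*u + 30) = u + 5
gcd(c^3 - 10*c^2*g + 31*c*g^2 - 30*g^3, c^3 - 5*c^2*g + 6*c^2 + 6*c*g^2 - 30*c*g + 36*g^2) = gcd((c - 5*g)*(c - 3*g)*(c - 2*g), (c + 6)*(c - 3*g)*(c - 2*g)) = c^2 - 5*c*g + 6*g^2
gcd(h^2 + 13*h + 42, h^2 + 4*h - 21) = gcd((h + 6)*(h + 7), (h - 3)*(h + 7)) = h + 7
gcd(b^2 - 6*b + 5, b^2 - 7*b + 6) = b - 1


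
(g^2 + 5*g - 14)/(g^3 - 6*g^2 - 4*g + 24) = (g + 7)/(g^2 - 4*g - 12)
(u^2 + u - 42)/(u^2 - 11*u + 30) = (u + 7)/(u - 5)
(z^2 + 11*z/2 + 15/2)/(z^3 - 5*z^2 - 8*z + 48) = (z + 5/2)/(z^2 - 8*z + 16)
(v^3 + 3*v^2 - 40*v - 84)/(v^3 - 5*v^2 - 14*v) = (v^2 + v - 42)/(v*(v - 7))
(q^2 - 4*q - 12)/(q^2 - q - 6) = (q - 6)/(q - 3)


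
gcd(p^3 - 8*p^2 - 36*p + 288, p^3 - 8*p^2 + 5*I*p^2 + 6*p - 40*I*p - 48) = p - 8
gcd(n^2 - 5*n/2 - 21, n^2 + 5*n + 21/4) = n + 7/2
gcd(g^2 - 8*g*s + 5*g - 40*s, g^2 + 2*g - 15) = g + 5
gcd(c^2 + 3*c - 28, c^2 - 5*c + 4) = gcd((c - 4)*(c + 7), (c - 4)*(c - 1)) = c - 4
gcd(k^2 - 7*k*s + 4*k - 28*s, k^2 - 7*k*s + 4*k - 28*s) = -k^2 + 7*k*s - 4*k + 28*s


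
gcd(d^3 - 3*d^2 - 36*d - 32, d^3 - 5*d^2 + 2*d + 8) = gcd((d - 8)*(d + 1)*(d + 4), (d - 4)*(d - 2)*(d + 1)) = d + 1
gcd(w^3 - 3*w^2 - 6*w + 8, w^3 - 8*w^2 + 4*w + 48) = w^2 - 2*w - 8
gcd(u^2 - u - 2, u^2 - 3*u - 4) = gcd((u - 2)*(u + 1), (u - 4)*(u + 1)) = u + 1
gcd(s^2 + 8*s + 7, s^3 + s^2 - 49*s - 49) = s^2 + 8*s + 7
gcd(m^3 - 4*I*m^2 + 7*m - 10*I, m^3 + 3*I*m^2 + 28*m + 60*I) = m^2 - 3*I*m + 10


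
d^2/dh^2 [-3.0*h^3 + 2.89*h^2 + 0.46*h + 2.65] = 5.78 - 18.0*h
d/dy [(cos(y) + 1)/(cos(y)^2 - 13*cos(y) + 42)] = (cos(y)^2 + 2*cos(y) - 55)*sin(y)/(cos(y)^2 - 13*cos(y) + 42)^2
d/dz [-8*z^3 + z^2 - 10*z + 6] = -24*z^2 + 2*z - 10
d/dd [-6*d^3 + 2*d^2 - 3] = 2*d*(2 - 9*d)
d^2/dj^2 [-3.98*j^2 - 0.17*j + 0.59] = -7.96000000000000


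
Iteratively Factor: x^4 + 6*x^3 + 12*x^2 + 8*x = (x + 2)*(x^3 + 4*x^2 + 4*x) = x*(x + 2)*(x^2 + 4*x + 4) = x*(x + 2)^2*(x + 2)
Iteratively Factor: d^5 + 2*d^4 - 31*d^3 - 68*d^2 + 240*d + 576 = (d - 4)*(d^4 + 6*d^3 - 7*d^2 - 96*d - 144) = (d - 4)*(d + 3)*(d^3 + 3*d^2 - 16*d - 48) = (d - 4)*(d + 3)^2*(d^2 - 16) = (d - 4)*(d + 3)^2*(d + 4)*(d - 4)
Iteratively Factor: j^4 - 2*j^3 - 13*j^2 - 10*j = (j + 2)*(j^3 - 4*j^2 - 5*j) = (j + 1)*(j + 2)*(j^2 - 5*j) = j*(j + 1)*(j + 2)*(j - 5)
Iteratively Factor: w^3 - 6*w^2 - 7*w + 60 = (w - 4)*(w^2 - 2*w - 15) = (w - 4)*(w + 3)*(w - 5)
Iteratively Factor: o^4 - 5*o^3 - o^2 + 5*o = (o - 1)*(o^3 - 4*o^2 - 5*o) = (o - 5)*(o - 1)*(o^2 + o) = (o - 5)*(o - 1)*(o + 1)*(o)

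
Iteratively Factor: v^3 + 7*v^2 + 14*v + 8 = (v + 2)*(v^2 + 5*v + 4) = (v + 2)*(v + 4)*(v + 1)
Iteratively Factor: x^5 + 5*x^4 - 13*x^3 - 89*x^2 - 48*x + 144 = (x - 4)*(x^4 + 9*x^3 + 23*x^2 + 3*x - 36) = (x - 4)*(x - 1)*(x^3 + 10*x^2 + 33*x + 36) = (x - 4)*(x - 1)*(x + 3)*(x^2 + 7*x + 12) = (x - 4)*(x - 1)*(x + 3)^2*(x + 4)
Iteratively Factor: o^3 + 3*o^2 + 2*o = (o)*(o^2 + 3*o + 2) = o*(o + 2)*(o + 1)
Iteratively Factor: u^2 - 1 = (u + 1)*(u - 1)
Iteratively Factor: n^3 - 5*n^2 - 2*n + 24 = (n + 2)*(n^2 - 7*n + 12) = (n - 4)*(n + 2)*(n - 3)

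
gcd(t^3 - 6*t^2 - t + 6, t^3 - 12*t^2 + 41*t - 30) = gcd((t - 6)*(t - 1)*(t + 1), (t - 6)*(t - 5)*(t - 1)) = t^2 - 7*t + 6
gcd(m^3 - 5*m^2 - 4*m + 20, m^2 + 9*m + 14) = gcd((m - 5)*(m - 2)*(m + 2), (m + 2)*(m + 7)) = m + 2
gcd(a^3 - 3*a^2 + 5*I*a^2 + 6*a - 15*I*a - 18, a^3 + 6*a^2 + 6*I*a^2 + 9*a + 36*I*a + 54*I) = a + 6*I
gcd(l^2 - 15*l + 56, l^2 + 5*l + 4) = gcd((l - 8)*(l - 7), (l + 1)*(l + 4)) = 1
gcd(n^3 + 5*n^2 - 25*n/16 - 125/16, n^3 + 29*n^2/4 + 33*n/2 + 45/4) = n + 5/4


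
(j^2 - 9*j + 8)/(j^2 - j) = (j - 8)/j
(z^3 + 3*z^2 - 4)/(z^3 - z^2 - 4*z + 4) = (z + 2)/(z - 2)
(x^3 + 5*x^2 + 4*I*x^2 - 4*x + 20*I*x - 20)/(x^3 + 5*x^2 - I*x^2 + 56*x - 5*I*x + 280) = (x^2 + 4*I*x - 4)/(x^2 - I*x + 56)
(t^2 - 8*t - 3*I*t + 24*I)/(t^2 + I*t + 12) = (t - 8)/(t + 4*I)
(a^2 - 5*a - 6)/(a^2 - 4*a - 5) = (a - 6)/(a - 5)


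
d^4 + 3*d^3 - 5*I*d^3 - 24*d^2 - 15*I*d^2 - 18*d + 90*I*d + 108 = (d - 3)*(d + 6)*(d - 3*I)*(d - 2*I)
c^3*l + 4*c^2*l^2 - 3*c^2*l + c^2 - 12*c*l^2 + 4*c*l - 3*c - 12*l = (c - 3)*(c + 4*l)*(c*l + 1)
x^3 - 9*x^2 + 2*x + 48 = (x - 8)*(x - 3)*(x + 2)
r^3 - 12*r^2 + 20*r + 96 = (r - 8)*(r - 6)*(r + 2)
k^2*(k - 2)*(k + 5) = k^4 + 3*k^3 - 10*k^2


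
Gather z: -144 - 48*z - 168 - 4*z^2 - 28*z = -4*z^2 - 76*z - 312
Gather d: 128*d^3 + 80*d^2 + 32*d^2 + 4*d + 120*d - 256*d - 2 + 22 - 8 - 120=128*d^3 + 112*d^2 - 132*d - 108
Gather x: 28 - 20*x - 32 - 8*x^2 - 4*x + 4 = -8*x^2 - 24*x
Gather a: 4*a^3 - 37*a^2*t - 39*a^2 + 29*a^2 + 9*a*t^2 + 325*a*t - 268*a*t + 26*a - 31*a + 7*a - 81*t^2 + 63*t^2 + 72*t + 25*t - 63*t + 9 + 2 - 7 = 4*a^3 + a^2*(-37*t - 10) + a*(9*t^2 + 57*t + 2) - 18*t^2 + 34*t + 4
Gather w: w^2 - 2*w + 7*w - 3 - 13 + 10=w^2 + 5*w - 6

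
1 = 1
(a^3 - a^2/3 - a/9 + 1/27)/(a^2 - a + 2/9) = (9*a^2 - 1)/(3*(3*a - 2))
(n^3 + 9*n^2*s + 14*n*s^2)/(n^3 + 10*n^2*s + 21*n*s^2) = (n + 2*s)/(n + 3*s)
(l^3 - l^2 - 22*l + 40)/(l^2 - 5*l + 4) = (l^2 + 3*l - 10)/(l - 1)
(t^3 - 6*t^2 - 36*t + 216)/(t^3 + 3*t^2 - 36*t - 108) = (t - 6)/(t + 3)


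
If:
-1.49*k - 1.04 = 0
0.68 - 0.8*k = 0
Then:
No Solution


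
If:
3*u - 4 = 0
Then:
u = 4/3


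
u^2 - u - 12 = (u - 4)*(u + 3)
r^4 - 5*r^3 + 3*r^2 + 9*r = r*(r - 3)^2*(r + 1)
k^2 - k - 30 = (k - 6)*(k + 5)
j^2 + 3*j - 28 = (j - 4)*(j + 7)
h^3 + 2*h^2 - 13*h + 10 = (h - 2)*(h - 1)*(h + 5)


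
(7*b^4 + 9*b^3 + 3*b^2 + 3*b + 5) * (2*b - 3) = 14*b^5 - 3*b^4 - 21*b^3 - 3*b^2 + b - 15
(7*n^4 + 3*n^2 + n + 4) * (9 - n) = -7*n^5 + 63*n^4 - 3*n^3 + 26*n^2 + 5*n + 36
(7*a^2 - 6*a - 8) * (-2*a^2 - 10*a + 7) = -14*a^4 - 58*a^3 + 125*a^2 + 38*a - 56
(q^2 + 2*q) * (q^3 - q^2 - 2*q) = q^5 + q^4 - 4*q^3 - 4*q^2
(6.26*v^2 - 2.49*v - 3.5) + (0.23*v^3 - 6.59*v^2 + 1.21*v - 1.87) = 0.23*v^3 - 0.33*v^2 - 1.28*v - 5.37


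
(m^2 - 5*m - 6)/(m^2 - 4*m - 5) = (m - 6)/(m - 5)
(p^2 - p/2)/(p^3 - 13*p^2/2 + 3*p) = 1/(p - 6)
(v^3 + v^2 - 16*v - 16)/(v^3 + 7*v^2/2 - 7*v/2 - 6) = 2*(v - 4)/(2*v - 3)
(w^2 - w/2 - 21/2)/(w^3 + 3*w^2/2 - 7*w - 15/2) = (2*w - 7)/(2*w^2 - 3*w - 5)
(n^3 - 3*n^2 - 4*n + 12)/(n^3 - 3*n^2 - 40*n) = (-n^3 + 3*n^2 + 4*n - 12)/(n*(-n^2 + 3*n + 40))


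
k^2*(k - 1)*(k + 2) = k^4 + k^3 - 2*k^2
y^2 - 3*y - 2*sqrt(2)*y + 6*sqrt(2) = (y - 3)*(y - 2*sqrt(2))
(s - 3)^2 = s^2 - 6*s + 9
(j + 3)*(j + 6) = j^2 + 9*j + 18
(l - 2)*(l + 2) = l^2 - 4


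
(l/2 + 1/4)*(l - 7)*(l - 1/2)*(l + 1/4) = l^4/2 - 27*l^3/8 - l^2 + 27*l/32 + 7/32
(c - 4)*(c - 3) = c^2 - 7*c + 12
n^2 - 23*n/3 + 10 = (n - 6)*(n - 5/3)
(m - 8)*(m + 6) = m^2 - 2*m - 48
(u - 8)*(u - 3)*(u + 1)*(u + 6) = u^4 - 4*u^3 - 47*u^2 + 102*u + 144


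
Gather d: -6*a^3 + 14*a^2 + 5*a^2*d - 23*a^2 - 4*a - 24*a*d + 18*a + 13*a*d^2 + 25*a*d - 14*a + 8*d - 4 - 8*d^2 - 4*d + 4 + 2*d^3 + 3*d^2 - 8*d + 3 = -6*a^3 - 9*a^2 + 2*d^3 + d^2*(13*a - 5) + d*(5*a^2 + a - 4) + 3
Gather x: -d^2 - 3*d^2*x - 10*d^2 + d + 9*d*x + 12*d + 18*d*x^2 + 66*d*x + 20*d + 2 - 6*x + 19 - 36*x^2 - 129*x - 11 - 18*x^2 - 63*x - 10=-11*d^2 + 33*d + x^2*(18*d - 54) + x*(-3*d^2 + 75*d - 198)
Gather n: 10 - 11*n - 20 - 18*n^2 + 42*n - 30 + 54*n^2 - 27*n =36*n^2 + 4*n - 40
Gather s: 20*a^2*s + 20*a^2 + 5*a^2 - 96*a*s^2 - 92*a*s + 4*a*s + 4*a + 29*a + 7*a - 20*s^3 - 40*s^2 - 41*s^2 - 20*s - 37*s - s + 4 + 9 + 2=25*a^2 + 40*a - 20*s^3 + s^2*(-96*a - 81) + s*(20*a^2 - 88*a - 58) + 15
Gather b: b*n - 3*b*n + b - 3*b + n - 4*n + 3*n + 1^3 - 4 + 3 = b*(-2*n - 2)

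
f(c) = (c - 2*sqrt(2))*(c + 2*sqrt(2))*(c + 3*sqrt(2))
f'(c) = (c - 2*sqrt(2))*(c + 2*sqrt(2)) + (c - 2*sqrt(2))*(c + 3*sqrt(2)) + (c + 2*sqrt(2))*(c + 3*sqrt(2))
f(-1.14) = -20.79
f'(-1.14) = -13.77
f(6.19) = 316.28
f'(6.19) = 159.47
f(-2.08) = -7.94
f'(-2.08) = -12.67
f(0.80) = -37.11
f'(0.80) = 0.71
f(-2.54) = -2.64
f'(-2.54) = -10.20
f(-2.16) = -6.94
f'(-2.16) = -12.33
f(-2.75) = -0.65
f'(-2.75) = -8.65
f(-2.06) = -8.20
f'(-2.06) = -12.75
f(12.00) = 2209.00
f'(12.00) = 525.82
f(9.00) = 966.71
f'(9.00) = 311.37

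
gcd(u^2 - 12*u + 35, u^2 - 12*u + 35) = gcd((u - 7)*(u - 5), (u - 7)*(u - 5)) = u^2 - 12*u + 35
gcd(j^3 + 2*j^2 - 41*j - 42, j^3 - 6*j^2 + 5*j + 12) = j + 1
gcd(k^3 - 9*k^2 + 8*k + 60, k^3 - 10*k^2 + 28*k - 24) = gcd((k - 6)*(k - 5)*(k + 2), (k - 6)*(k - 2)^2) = k - 6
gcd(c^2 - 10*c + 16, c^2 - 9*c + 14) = c - 2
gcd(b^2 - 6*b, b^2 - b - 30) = b - 6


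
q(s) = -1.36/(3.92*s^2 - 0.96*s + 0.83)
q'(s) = -1.36*(0.96 - 7.84*s)/(3.92*s^2 - 0.96*s + 0.83)^2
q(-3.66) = -0.02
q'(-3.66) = -0.01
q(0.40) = -1.27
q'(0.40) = 2.57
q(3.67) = -0.03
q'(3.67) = 0.02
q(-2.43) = -0.05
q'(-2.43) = -0.04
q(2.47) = -0.06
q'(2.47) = 0.05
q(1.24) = -0.24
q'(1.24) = 0.37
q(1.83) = -0.11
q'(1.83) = 0.12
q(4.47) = -0.02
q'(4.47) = 0.01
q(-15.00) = -0.00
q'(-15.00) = -0.00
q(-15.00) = -0.00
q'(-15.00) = -0.00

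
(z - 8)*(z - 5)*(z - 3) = z^3 - 16*z^2 + 79*z - 120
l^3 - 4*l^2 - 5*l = l*(l - 5)*(l + 1)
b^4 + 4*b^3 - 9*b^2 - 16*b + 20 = (b - 2)*(b - 1)*(b + 2)*(b + 5)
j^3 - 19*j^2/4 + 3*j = j*(j - 4)*(j - 3/4)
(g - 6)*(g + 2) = g^2 - 4*g - 12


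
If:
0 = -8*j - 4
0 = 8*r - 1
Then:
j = -1/2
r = 1/8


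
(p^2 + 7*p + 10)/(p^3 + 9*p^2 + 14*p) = (p + 5)/(p*(p + 7))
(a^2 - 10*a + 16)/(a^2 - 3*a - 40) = (a - 2)/(a + 5)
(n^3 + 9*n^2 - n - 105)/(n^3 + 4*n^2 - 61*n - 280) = (n - 3)/(n - 8)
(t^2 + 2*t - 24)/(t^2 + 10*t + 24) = (t - 4)/(t + 4)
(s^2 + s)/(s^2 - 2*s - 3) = s/(s - 3)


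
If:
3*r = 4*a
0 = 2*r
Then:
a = 0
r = 0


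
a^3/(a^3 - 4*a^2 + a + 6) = a^3/(a^3 - 4*a^2 + a + 6)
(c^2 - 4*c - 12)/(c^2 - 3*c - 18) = (c + 2)/(c + 3)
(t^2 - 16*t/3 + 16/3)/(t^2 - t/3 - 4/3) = (t - 4)/(t + 1)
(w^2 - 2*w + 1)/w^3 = (w^2 - 2*w + 1)/w^3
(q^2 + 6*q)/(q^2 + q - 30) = q/(q - 5)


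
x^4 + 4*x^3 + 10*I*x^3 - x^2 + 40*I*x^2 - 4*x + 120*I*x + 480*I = (x + 4)*(x - 3*I)*(x + 5*I)*(x + 8*I)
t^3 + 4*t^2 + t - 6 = (t - 1)*(t + 2)*(t + 3)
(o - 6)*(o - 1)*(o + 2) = o^3 - 5*o^2 - 8*o + 12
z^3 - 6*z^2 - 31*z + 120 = (z - 8)*(z - 3)*(z + 5)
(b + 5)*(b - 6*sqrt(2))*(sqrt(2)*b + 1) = sqrt(2)*b^3 - 11*b^2 + 5*sqrt(2)*b^2 - 55*b - 6*sqrt(2)*b - 30*sqrt(2)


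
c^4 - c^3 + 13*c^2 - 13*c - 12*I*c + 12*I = (c - 1)*(c - 3*I)*(c - I)*(c + 4*I)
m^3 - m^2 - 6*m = m*(m - 3)*(m + 2)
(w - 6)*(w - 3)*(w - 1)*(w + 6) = w^4 - 4*w^3 - 33*w^2 + 144*w - 108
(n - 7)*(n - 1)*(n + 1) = n^3 - 7*n^2 - n + 7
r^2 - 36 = (r - 6)*(r + 6)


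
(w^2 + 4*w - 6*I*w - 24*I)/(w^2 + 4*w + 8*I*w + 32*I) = (w - 6*I)/(w + 8*I)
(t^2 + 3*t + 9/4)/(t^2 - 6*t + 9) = (t^2 + 3*t + 9/4)/(t^2 - 6*t + 9)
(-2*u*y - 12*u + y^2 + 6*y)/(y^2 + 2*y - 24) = (-2*u + y)/(y - 4)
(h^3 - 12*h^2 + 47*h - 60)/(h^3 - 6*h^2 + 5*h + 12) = (h - 5)/(h + 1)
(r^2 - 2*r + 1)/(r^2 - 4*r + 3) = (r - 1)/(r - 3)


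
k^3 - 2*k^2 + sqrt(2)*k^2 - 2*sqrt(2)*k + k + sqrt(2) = (k - 1)^2*(k + sqrt(2))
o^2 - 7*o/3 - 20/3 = (o - 4)*(o + 5/3)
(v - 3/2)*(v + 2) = v^2 + v/2 - 3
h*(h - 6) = h^2 - 6*h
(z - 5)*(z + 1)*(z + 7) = z^3 + 3*z^2 - 33*z - 35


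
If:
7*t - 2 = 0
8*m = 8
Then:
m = 1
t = 2/7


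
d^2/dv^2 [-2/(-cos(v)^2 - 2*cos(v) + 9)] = (-8*sin(v)^4 + 84*sin(v)^2 - 21*cos(v) - 3*cos(3*v) - 24)/(-sin(v)^2 + 2*cos(v) - 8)^3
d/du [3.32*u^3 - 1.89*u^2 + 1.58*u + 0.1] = 9.96*u^2 - 3.78*u + 1.58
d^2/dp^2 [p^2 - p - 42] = 2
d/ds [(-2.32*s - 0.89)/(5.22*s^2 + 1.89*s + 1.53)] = (12.1104*s^2 + 9.2916*s - 1.8675)/(27.2484*s^4 + 19.7316*s^3 + 19.5453*s^2 + 5.7834*s + 2.3409)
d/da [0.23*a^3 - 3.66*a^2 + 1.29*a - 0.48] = 0.69*a^2 - 7.32*a + 1.29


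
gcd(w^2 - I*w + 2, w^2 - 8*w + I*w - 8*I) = w + I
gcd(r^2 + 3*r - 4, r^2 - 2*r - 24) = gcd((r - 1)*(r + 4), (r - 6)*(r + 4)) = r + 4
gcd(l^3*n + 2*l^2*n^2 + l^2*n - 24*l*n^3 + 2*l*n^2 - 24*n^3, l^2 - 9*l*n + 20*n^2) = l - 4*n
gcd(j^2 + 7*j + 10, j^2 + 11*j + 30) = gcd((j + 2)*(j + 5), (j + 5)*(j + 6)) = j + 5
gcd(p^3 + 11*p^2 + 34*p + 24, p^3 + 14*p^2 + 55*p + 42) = p^2 + 7*p + 6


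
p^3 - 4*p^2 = p^2*(p - 4)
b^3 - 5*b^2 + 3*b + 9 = (b - 3)^2*(b + 1)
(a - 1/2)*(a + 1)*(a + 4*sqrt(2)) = a^3 + a^2/2 + 4*sqrt(2)*a^2 - a/2 + 2*sqrt(2)*a - 2*sqrt(2)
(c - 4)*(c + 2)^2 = c^3 - 12*c - 16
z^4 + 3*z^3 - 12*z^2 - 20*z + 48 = (z - 2)^2*(z + 3)*(z + 4)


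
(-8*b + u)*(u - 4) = -8*b*u + 32*b + u^2 - 4*u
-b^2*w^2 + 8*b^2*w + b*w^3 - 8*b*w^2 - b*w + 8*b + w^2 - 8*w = (-b + w)*(w - 8)*(b*w + 1)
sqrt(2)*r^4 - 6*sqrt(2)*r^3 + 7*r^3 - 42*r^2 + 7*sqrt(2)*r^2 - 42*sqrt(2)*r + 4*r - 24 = (r - 6)*(r + sqrt(2))*(r + 2*sqrt(2))*(sqrt(2)*r + 1)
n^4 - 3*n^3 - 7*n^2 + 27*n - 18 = (n - 3)*(n - 2)*(n - 1)*(n + 3)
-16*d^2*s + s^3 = s*(-4*d + s)*(4*d + s)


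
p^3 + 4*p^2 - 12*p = p*(p - 2)*(p + 6)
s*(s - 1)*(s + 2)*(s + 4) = s^4 + 5*s^3 + 2*s^2 - 8*s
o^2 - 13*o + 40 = (o - 8)*(o - 5)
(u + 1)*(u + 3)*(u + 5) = u^3 + 9*u^2 + 23*u + 15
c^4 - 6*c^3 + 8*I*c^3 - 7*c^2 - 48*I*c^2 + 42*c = c*(c - 6)*(c + I)*(c + 7*I)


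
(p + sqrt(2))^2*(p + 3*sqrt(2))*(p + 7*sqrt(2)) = p^4 + 12*sqrt(2)*p^3 + 84*p^2 + 104*sqrt(2)*p + 84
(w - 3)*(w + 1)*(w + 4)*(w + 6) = w^4 + 8*w^3 + w^2 - 78*w - 72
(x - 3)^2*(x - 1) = x^3 - 7*x^2 + 15*x - 9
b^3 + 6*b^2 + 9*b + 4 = (b + 1)^2*(b + 4)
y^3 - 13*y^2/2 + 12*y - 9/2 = (y - 3)^2*(y - 1/2)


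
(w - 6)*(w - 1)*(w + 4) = w^3 - 3*w^2 - 22*w + 24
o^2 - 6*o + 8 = (o - 4)*(o - 2)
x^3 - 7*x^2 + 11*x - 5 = (x - 5)*(x - 1)^2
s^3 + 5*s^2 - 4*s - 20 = (s - 2)*(s + 2)*(s + 5)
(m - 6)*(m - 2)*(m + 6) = m^3 - 2*m^2 - 36*m + 72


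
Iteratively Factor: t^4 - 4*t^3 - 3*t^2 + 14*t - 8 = (t - 4)*(t^3 - 3*t + 2) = (t - 4)*(t - 1)*(t^2 + t - 2) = (t - 4)*(t - 1)^2*(t + 2)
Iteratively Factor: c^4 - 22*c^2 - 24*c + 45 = (c + 3)*(c^3 - 3*c^2 - 13*c + 15) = (c - 1)*(c + 3)*(c^2 - 2*c - 15) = (c - 1)*(c + 3)^2*(c - 5)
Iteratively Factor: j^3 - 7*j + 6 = (j + 3)*(j^2 - 3*j + 2) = (j - 2)*(j + 3)*(j - 1)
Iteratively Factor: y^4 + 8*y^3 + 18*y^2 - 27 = (y + 3)*(y^3 + 5*y^2 + 3*y - 9) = (y - 1)*(y + 3)*(y^2 + 6*y + 9) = (y - 1)*(y + 3)^2*(y + 3)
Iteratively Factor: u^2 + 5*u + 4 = (u + 1)*(u + 4)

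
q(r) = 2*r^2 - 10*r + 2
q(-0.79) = 11.15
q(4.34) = -3.73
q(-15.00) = 602.00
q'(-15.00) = -70.00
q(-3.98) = 73.48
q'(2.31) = -0.76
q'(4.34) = 7.36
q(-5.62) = 121.37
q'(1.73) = -3.08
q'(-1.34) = -15.36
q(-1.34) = 18.99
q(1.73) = -9.31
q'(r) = 4*r - 10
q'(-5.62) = -32.48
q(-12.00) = 410.00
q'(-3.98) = -25.92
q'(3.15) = 2.60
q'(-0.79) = -13.16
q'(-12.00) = -58.00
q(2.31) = -10.43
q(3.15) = -9.66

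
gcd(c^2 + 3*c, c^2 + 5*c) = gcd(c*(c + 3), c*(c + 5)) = c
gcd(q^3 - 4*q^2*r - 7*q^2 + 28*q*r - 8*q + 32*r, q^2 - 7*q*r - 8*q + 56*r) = q - 8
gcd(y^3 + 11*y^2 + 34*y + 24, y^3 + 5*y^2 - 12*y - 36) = y + 6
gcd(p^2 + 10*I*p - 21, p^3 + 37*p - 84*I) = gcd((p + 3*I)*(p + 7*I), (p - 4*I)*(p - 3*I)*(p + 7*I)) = p + 7*I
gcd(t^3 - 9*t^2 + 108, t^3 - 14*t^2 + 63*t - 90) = t - 6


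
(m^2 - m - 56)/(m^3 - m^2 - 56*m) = 1/m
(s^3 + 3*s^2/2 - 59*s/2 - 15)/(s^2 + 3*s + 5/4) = 2*(s^2 + s - 30)/(2*s + 5)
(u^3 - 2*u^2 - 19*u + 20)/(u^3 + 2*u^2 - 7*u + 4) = (u - 5)/(u - 1)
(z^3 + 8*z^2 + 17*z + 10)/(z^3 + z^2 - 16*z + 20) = (z^2 + 3*z + 2)/(z^2 - 4*z + 4)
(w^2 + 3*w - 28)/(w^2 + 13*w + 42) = (w - 4)/(w + 6)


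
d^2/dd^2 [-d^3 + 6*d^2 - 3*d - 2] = 12 - 6*d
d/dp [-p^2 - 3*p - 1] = -2*p - 3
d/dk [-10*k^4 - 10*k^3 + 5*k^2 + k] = -40*k^3 - 30*k^2 + 10*k + 1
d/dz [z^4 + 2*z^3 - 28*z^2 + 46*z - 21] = 4*z^3 + 6*z^2 - 56*z + 46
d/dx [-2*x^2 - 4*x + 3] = -4*x - 4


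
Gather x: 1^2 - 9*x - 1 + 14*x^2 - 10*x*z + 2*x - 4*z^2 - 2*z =14*x^2 + x*(-10*z - 7) - 4*z^2 - 2*z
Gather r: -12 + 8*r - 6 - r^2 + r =-r^2 + 9*r - 18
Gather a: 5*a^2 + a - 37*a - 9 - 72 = 5*a^2 - 36*a - 81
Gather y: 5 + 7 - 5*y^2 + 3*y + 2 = -5*y^2 + 3*y + 14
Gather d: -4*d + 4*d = 0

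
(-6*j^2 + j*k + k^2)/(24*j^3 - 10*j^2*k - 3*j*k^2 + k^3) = -1/(4*j - k)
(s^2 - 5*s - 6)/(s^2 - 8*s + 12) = (s + 1)/(s - 2)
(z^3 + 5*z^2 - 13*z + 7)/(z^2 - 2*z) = (z^3 + 5*z^2 - 13*z + 7)/(z*(z - 2))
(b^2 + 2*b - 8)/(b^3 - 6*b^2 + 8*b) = (b + 4)/(b*(b - 4))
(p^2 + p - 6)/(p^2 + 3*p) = (p - 2)/p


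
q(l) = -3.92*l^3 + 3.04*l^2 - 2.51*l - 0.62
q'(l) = -11.76*l^2 + 6.08*l - 2.51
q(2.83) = -72.22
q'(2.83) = -79.49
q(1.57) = -12.24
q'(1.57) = -21.95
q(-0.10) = -0.33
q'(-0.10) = -3.24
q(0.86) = -3.02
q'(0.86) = -5.98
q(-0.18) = -0.05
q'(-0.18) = -3.99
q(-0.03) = -0.54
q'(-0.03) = -2.70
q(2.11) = -29.21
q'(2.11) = -42.04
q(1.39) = -8.76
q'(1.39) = -16.78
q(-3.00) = 140.11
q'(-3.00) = -126.59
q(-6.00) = 970.60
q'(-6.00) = -462.35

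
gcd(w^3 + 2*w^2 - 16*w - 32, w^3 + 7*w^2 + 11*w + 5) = 1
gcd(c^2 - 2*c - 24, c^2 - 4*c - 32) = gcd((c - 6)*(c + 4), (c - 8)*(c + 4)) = c + 4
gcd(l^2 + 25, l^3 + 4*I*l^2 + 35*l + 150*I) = l + 5*I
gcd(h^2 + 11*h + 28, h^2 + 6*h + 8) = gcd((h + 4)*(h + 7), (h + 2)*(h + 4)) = h + 4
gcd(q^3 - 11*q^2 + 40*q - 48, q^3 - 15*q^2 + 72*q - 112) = q^2 - 8*q + 16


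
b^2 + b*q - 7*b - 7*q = (b - 7)*(b + q)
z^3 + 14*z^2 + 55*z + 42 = (z + 1)*(z + 6)*(z + 7)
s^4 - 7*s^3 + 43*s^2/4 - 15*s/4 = s*(s - 5)*(s - 3/2)*(s - 1/2)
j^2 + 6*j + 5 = (j + 1)*(j + 5)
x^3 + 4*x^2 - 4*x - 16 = (x - 2)*(x + 2)*(x + 4)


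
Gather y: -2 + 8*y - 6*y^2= -6*y^2 + 8*y - 2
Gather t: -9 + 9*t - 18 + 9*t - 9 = 18*t - 36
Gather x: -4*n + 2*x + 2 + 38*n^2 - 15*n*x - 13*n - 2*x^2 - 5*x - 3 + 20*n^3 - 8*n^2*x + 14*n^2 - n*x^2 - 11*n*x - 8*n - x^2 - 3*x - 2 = 20*n^3 + 52*n^2 - 25*n + x^2*(-n - 3) + x*(-8*n^2 - 26*n - 6) - 3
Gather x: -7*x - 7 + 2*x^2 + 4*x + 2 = 2*x^2 - 3*x - 5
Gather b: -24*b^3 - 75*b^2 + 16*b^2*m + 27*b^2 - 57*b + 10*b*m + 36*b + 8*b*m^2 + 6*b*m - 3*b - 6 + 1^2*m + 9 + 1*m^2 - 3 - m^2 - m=-24*b^3 + b^2*(16*m - 48) + b*(8*m^2 + 16*m - 24)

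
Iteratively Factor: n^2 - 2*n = (n - 2)*(n)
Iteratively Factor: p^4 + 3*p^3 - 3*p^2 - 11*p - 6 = (p + 1)*(p^3 + 2*p^2 - 5*p - 6) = (p + 1)*(p + 3)*(p^2 - p - 2) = (p - 2)*(p + 1)*(p + 3)*(p + 1)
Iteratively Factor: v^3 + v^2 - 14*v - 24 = (v + 2)*(v^2 - v - 12) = (v - 4)*(v + 2)*(v + 3)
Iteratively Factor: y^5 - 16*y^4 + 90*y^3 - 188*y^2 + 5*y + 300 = (y - 3)*(y^4 - 13*y^3 + 51*y^2 - 35*y - 100) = (y - 5)*(y - 3)*(y^3 - 8*y^2 + 11*y + 20) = (y - 5)*(y - 4)*(y - 3)*(y^2 - 4*y - 5) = (y - 5)^2*(y - 4)*(y - 3)*(y + 1)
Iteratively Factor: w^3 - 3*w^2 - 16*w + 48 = (w - 3)*(w^2 - 16) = (w - 3)*(w + 4)*(w - 4)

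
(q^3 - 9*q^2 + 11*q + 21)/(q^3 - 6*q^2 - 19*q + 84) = (q + 1)/(q + 4)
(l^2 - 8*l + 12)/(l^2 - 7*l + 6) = (l - 2)/(l - 1)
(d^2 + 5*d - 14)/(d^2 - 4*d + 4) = (d + 7)/(d - 2)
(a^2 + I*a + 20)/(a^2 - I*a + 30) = (a - 4*I)/(a - 6*I)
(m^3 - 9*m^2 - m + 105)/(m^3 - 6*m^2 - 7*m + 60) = (m - 7)/(m - 4)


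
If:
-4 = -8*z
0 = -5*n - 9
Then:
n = -9/5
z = 1/2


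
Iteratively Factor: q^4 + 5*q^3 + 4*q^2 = (q + 1)*(q^3 + 4*q^2) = q*(q + 1)*(q^2 + 4*q) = q^2*(q + 1)*(q + 4)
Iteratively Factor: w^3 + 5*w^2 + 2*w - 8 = (w - 1)*(w^2 + 6*w + 8) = (w - 1)*(w + 4)*(w + 2)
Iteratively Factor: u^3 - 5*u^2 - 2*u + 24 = (u - 3)*(u^2 - 2*u - 8) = (u - 3)*(u + 2)*(u - 4)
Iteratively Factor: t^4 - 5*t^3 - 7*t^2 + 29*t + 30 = (t - 3)*(t^3 - 2*t^2 - 13*t - 10) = (t - 3)*(t + 1)*(t^2 - 3*t - 10) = (t - 3)*(t + 1)*(t + 2)*(t - 5)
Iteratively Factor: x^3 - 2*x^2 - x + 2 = (x - 1)*(x^2 - x - 2) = (x - 1)*(x + 1)*(x - 2)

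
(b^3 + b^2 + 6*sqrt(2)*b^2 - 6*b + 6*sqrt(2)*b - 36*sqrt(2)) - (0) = b^3 + b^2 + 6*sqrt(2)*b^2 - 6*b + 6*sqrt(2)*b - 36*sqrt(2)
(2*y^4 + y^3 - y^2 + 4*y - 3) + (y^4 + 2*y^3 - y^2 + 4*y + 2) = 3*y^4 + 3*y^3 - 2*y^2 + 8*y - 1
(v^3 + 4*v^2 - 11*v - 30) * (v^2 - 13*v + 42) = v^5 - 9*v^4 - 21*v^3 + 281*v^2 - 72*v - 1260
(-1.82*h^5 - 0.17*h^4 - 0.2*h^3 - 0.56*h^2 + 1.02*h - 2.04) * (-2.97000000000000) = 5.4054*h^5 + 0.5049*h^4 + 0.594*h^3 + 1.6632*h^2 - 3.0294*h + 6.0588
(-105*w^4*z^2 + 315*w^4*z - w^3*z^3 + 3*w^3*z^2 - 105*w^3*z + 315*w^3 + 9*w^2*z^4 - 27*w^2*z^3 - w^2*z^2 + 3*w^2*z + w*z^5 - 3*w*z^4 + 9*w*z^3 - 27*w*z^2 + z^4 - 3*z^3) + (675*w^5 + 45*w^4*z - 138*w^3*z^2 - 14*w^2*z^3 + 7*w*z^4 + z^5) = 675*w^5 - 105*w^4*z^2 + 360*w^4*z - w^3*z^3 - 135*w^3*z^2 - 105*w^3*z + 315*w^3 + 9*w^2*z^4 - 41*w^2*z^3 - w^2*z^2 + 3*w^2*z + w*z^5 + 4*w*z^4 + 9*w*z^3 - 27*w*z^2 + z^5 + z^4 - 3*z^3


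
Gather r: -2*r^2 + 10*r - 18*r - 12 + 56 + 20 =-2*r^2 - 8*r + 64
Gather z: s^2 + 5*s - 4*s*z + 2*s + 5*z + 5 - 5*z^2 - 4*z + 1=s^2 + 7*s - 5*z^2 + z*(1 - 4*s) + 6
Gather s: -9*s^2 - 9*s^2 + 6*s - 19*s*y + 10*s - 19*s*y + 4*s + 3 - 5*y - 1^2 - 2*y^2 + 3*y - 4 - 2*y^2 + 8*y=-18*s^2 + s*(20 - 38*y) - 4*y^2 + 6*y - 2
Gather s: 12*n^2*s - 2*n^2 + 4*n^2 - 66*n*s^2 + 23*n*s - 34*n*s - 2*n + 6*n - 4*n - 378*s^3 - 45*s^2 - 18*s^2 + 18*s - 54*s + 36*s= 2*n^2 - 378*s^3 + s^2*(-66*n - 63) + s*(12*n^2 - 11*n)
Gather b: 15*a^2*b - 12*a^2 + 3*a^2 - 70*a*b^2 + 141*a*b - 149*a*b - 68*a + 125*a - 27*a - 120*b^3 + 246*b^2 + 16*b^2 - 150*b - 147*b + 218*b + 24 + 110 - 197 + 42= -9*a^2 + 30*a - 120*b^3 + b^2*(262 - 70*a) + b*(15*a^2 - 8*a - 79) - 21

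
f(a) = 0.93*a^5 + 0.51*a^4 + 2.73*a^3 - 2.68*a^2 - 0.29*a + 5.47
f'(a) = 4.65*a^4 + 2.04*a^3 + 8.19*a^2 - 5.36*a - 0.29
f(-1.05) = -0.91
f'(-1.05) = 17.66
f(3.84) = 1006.81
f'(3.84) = 1226.47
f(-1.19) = -3.78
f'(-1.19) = 23.57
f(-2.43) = -109.84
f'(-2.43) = 193.96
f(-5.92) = -6788.99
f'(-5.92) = 5606.59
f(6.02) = 8525.03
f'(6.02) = 6816.47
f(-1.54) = -15.60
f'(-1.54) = 46.09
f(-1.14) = -2.66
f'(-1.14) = 21.30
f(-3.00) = -276.17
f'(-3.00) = 411.07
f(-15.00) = -690206.93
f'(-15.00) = 230444.11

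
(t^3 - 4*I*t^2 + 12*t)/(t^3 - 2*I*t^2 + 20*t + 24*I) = t/(t + 2*I)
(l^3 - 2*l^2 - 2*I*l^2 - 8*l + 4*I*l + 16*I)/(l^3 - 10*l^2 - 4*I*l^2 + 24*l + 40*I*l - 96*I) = (l^2 + l*(2 - 2*I) - 4*I)/(l^2 + l*(-6 - 4*I) + 24*I)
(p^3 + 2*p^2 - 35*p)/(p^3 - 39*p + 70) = p/(p - 2)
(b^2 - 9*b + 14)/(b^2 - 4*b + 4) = (b - 7)/(b - 2)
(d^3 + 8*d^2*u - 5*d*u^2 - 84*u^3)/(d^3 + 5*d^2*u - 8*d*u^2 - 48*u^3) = (d + 7*u)/(d + 4*u)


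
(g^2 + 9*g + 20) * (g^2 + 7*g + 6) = g^4 + 16*g^3 + 89*g^2 + 194*g + 120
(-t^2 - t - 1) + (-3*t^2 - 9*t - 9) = -4*t^2 - 10*t - 10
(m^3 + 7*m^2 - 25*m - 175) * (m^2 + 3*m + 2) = m^5 + 10*m^4 - 2*m^3 - 236*m^2 - 575*m - 350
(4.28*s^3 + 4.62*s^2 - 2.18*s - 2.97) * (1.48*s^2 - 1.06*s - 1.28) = 6.3344*s^5 + 2.3008*s^4 - 13.602*s^3 - 7.9984*s^2 + 5.9386*s + 3.8016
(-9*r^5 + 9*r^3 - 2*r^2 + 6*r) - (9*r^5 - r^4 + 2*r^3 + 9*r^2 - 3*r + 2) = -18*r^5 + r^4 + 7*r^3 - 11*r^2 + 9*r - 2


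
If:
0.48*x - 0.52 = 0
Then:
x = 1.08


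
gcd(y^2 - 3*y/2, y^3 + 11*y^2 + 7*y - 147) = 1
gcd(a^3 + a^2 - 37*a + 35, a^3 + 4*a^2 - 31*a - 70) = a^2 + 2*a - 35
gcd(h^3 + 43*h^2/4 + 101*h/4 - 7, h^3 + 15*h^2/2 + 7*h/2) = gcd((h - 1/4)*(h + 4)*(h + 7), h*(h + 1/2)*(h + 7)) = h + 7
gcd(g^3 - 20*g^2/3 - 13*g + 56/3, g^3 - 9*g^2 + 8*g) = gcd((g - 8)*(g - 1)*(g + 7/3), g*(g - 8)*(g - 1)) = g^2 - 9*g + 8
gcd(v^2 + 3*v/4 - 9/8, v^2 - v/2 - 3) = v + 3/2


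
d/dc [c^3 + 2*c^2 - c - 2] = 3*c^2 + 4*c - 1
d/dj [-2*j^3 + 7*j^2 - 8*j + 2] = -6*j^2 + 14*j - 8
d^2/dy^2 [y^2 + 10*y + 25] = 2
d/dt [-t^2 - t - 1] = -2*t - 1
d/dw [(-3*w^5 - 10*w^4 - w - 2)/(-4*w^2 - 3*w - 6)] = 4*w*(9*w^5 + 29*w^4 + 45*w^3 + 60*w^2 - w - 4)/(16*w^4 + 24*w^3 + 57*w^2 + 36*w + 36)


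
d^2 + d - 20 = (d - 4)*(d + 5)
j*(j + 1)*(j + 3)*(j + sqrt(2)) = j^4 + sqrt(2)*j^3 + 4*j^3 + 3*j^2 + 4*sqrt(2)*j^2 + 3*sqrt(2)*j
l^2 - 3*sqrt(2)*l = l*(l - 3*sqrt(2))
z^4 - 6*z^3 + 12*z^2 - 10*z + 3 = (z - 3)*(z - 1)^3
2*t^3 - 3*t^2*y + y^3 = (-t + y)^2*(2*t + y)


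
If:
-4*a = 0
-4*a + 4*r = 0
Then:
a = 0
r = 0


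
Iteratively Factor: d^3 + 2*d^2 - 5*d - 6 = (d + 1)*(d^2 + d - 6) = (d - 2)*(d + 1)*(d + 3)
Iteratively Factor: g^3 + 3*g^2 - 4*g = (g + 4)*(g^2 - g) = (g - 1)*(g + 4)*(g)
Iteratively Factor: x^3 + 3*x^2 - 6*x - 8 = (x + 1)*(x^2 + 2*x - 8) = (x + 1)*(x + 4)*(x - 2)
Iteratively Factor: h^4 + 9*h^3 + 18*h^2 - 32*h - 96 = (h + 3)*(h^3 + 6*h^2 - 32) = (h - 2)*(h + 3)*(h^2 + 8*h + 16) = (h - 2)*(h + 3)*(h + 4)*(h + 4)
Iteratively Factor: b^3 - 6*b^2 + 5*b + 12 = (b - 4)*(b^2 - 2*b - 3) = (b - 4)*(b + 1)*(b - 3)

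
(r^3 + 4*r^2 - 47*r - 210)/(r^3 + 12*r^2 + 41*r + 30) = (r - 7)/(r + 1)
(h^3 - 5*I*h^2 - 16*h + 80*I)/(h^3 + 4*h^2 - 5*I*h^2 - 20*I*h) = (h - 4)/h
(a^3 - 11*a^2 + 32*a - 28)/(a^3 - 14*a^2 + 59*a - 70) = (a - 2)/(a - 5)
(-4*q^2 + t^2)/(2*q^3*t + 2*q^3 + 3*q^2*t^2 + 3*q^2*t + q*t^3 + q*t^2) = (-2*q + t)/(q*(q*t + q + t^2 + t))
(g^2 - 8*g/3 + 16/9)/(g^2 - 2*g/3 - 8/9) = (3*g - 4)/(3*g + 2)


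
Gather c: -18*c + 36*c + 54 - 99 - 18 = 18*c - 63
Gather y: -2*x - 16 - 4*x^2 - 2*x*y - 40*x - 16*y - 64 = -4*x^2 - 42*x + y*(-2*x - 16) - 80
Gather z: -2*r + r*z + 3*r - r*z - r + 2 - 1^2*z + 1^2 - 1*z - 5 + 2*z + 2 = 0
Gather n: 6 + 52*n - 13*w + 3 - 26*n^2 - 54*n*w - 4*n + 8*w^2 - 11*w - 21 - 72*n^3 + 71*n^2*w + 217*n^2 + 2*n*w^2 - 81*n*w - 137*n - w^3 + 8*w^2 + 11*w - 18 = -72*n^3 + n^2*(71*w + 191) + n*(2*w^2 - 135*w - 89) - w^3 + 16*w^2 - 13*w - 30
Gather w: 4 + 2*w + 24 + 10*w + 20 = 12*w + 48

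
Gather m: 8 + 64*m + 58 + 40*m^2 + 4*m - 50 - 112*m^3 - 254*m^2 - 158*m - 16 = -112*m^3 - 214*m^2 - 90*m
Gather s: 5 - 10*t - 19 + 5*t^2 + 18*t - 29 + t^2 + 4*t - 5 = 6*t^2 + 12*t - 48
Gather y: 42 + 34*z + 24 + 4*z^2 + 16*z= 4*z^2 + 50*z + 66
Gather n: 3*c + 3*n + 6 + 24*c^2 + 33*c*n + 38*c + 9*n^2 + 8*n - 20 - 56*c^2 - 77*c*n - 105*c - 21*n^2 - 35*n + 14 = -32*c^2 - 64*c - 12*n^2 + n*(-44*c - 24)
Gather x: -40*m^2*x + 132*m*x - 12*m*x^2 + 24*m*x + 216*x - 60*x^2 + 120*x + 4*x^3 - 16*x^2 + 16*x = 4*x^3 + x^2*(-12*m - 76) + x*(-40*m^2 + 156*m + 352)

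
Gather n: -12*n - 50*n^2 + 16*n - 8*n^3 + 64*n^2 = -8*n^3 + 14*n^2 + 4*n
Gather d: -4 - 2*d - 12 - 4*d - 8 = -6*d - 24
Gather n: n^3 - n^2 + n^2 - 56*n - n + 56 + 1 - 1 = n^3 - 57*n + 56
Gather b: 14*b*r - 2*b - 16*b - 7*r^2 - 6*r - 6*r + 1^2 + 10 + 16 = b*(14*r - 18) - 7*r^2 - 12*r + 27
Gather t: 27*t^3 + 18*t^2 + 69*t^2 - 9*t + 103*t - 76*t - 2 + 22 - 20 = 27*t^3 + 87*t^2 + 18*t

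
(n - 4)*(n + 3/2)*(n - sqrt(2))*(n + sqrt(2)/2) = n^4 - 5*n^3/2 - sqrt(2)*n^3/2 - 7*n^2 + 5*sqrt(2)*n^2/4 + 5*n/2 + 3*sqrt(2)*n + 6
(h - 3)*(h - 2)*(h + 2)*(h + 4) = h^4 + h^3 - 16*h^2 - 4*h + 48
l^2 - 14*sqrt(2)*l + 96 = (l - 8*sqrt(2))*(l - 6*sqrt(2))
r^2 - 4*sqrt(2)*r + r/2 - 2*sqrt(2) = (r + 1/2)*(r - 4*sqrt(2))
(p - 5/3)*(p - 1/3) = p^2 - 2*p + 5/9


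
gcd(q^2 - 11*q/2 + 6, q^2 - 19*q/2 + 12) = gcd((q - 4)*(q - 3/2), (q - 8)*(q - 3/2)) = q - 3/2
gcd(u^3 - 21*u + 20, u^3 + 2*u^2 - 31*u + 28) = u^2 - 5*u + 4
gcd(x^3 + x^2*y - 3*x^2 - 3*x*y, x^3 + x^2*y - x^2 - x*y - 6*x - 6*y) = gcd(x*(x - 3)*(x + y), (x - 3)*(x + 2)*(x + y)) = x^2 + x*y - 3*x - 3*y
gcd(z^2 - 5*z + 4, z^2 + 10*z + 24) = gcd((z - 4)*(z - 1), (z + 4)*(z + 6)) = 1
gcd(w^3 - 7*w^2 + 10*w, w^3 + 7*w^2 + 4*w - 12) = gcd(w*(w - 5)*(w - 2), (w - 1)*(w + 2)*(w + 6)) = 1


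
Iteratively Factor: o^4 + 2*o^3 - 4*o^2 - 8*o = (o + 2)*(o^3 - 4*o) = (o - 2)*(o + 2)*(o^2 + 2*o) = o*(o - 2)*(o + 2)*(o + 2)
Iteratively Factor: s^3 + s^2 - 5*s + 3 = (s - 1)*(s^2 + 2*s - 3) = (s - 1)*(s + 3)*(s - 1)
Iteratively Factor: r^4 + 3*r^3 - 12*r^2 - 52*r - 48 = (r - 4)*(r^3 + 7*r^2 + 16*r + 12) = (r - 4)*(r + 2)*(r^2 + 5*r + 6) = (r - 4)*(r + 2)^2*(r + 3)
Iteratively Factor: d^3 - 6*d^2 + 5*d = (d - 1)*(d^2 - 5*d) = d*(d - 1)*(d - 5)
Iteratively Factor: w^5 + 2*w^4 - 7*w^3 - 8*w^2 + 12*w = (w + 3)*(w^4 - w^3 - 4*w^2 + 4*w) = (w + 2)*(w + 3)*(w^3 - 3*w^2 + 2*w) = (w - 1)*(w + 2)*(w + 3)*(w^2 - 2*w) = (w - 2)*(w - 1)*(w + 2)*(w + 3)*(w)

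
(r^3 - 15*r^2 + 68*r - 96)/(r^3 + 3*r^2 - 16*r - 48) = (r^2 - 11*r + 24)/(r^2 + 7*r + 12)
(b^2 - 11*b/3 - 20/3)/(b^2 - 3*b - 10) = (b + 4/3)/(b + 2)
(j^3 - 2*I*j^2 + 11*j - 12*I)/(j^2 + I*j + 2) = (j^2 - I*j + 12)/(j + 2*I)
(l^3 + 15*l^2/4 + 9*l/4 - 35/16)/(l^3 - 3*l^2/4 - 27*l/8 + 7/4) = (l + 5/2)/(l - 2)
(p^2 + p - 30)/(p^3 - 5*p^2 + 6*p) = (p^2 + p - 30)/(p*(p^2 - 5*p + 6))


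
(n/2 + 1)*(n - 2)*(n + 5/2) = n^3/2 + 5*n^2/4 - 2*n - 5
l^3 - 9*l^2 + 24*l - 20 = (l - 5)*(l - 2)^2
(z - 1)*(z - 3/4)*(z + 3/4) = z^3 - z^2 - 9*z/16 + 9/16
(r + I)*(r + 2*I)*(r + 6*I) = r^3 + 9*I*r^2 - 20*r - 12*I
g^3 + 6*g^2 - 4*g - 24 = (g - 2)*(g + 2)*(g + 6)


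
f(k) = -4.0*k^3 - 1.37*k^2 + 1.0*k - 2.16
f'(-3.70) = -153.14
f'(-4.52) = -231.78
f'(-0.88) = -5.88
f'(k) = -12.0*k^2 - 2.74*k + 1.0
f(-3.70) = 178.00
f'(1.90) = -47.53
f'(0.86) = -10.23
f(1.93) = -34.09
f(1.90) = -32.64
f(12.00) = -7099.44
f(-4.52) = 334.71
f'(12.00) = -1759.88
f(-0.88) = -1.38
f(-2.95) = 85.66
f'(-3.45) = -132.38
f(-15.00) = 13174.59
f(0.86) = -4.86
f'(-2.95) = -95.35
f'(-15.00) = -2657.90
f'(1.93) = -48.99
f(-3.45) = 142.34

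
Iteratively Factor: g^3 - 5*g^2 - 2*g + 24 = (g + 2)*(g^2 - 7*g + 12) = (g - 4)*(g + 2)*(g - 3)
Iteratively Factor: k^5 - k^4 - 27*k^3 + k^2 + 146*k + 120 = (k - 5)*(k^4 + 4*k^3 - 7*k^2 - 34*k - 24) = (k - 5)*(k + 4)*(k^3 - 7*k - 6) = (k - 5)*(k + 2)*(k + 4)*(k^2 - 2*k - 3) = (k - 5)*(k + 1)*(k + 2)*(k + 4)*(k - 3)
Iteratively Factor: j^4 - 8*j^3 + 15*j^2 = (j)*(j^3 - 8*j^2 + 15*j) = j^2*(j^2 - 8*j + 15) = j^2*(j - 3)*(j - 5)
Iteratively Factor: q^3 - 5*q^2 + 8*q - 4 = (q - 2)*(q^2 - 3*q + 2) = (q - 2)*(q - 1)*(q - 2)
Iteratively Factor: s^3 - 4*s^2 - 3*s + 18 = (s + 2)*(s^2 - 6*s + 9) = (s - 3)*(s + 2)*(s - 3)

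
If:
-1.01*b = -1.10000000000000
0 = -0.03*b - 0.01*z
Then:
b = 1.09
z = -3.27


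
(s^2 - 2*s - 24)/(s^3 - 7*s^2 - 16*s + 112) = (s - 6)/(s^2 - 11*s + 28)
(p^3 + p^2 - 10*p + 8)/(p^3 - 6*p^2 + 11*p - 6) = (p + 4)/(p - 3)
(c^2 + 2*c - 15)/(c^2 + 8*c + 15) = (c - 3)/(c + 3)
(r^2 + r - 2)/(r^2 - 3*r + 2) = (r + 2)/(r - 2)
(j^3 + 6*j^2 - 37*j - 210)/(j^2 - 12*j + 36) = (j^2 + 12*j + 35)/(j - 6)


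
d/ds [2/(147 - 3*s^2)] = 4*s/(3*(s^2 - 49)^2)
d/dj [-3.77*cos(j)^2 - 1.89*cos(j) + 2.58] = (7.54*cos(j) + 1.89)*sin(j)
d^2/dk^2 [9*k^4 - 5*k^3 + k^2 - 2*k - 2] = 108*k^2 - 30*k + 2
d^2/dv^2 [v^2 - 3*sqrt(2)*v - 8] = 2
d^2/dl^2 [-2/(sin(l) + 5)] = 2*(sin(l)^2 - 5*sin(l) - 2)/(sin(l) + 5)^3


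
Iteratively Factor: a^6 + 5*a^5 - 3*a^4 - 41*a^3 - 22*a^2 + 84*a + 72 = (a - 2)*(a^5 + 7*a^4 + 11*a^3 - 19*a^2 - 60*a - 36) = (a - 2)*(a + 1)*(a^4 + 6*a^3 + 5*a^2 - 24*a - 36) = (a - 2)^2*(a + 1)*(a^3 + 8*a^2 + 21*a + 18) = (a - 2)^2*(a + 1)*(a + 2)*(a^2 + 6*a + 9) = (a - 2)^2*(a + 1)*(a + 2)*(a + 3)*(a + 3)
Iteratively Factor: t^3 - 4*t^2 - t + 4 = (t + 1)*(t^2 - 5*t + 4) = (t - 1)*(t + 1)*(t - 4)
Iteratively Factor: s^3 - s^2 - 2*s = (s + 1)*(s^2 - 2*s) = s*(s + 1)*(s - 2)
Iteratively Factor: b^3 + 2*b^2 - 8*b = (b - 2)*(b^2 + 4*b) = b*(b - 2)*(b + 4)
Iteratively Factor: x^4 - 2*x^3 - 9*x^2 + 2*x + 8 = (x - 4)*(x^3 + 2*x^2 - x - 2) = (x - 4)*(x - 1)*(x^2 + 3*x + 2) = (x - 4)*(x - 1)*(x + 1)*(x + 2)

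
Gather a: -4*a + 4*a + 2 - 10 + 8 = 0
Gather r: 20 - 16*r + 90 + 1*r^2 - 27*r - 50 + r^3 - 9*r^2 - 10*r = r^3 - 8*r^2 - 53*r + 60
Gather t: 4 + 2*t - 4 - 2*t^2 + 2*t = -2*t^2 + 4*t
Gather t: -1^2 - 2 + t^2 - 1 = t^2 - 4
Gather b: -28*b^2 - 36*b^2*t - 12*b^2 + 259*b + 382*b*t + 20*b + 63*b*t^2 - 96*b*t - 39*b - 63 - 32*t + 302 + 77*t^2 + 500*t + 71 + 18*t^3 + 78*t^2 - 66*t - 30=b^2*(-36*t - 40) + b*(63*t^2 + 286*t + 240) + 18*t^3 + 155*t^2 + 402*t + 280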